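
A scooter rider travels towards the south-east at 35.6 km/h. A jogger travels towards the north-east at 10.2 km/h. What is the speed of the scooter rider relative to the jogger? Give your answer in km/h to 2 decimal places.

37.03 km/h

Taking east as x and north as y: scooter rider velocity = (25.173, -25.173) km/h; jogger velocity = (7.212, 7.212) km/h.
Velocity of scooter rider relative to jogger = (25.173, -25.173) − (7.212, 7.212) = (17.961, -32.385) km/h.
Magnitude = |(17.961, -32.385)| = 37.032 km/h.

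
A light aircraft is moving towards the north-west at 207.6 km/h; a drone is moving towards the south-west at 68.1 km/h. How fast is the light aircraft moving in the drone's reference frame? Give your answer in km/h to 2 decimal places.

Taking east as x and north as y: light aircraft velocity = (-146.795, 146.795) km/h; drone velocity = (-48.154, -48.154) km/h.
Velocity of light aircraft relative to drone = (-146.795, 146.795) − (-48.154, -48.154) = (-98.641, 194.949) km/h.
Magnitude = |(-98.641, 194.949)| = 218.484 km/h.

218.48 km/h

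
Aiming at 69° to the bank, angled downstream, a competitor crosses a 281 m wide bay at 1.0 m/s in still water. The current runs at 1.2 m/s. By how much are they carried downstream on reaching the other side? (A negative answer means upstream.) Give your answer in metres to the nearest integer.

Perpendicular speed = 0.934 m/s; crossing time = 281 / 0.934 = 300.992 s.
Net downstream speed = 1.558 m/s.
Drift = 1.558 × 300.992 = 469.056 m (downstream).

469 m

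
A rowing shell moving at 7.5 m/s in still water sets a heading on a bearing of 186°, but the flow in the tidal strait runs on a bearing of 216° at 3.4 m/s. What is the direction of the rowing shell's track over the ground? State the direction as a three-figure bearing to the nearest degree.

195°

Taking east as x and north as y: velocity relative to the water = (-0.784, -7.459) m/s; the water relative to ground = (-1.998, -2.751) m/s.
Velocity relative to ground = (-0.784, -7.459) + (-1.998, -2.751) = (-2.782, -10.210) m/s.
Bearing = atan2(-2.78, -10.21) = 195.24° clockwise from north.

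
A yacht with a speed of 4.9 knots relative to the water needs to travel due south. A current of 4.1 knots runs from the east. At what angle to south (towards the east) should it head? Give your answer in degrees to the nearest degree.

The current pushes perpendicular to the desired track; the heading must have a component into the current equal to 4.1 knots: 4.9 sin θ = 4.1.
sin θ = 0.8367, so θ = 56.797°.

57°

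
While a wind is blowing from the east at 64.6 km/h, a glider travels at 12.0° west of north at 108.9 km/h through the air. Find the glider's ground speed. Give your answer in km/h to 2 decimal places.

137.69 km/h

Taking east as x and north as y: velocity relative to the air = (-22.642, 106.520) km/h; the air relative to ground = (-64.600, 0.000) km/h.
Velocity relative to ground = (-22.642, 106.520) + (-64.600, 0.000) = (-87.242, 106.520) km/h.
Speed = |(-87.242, 106.520)| = 137.687 km/h.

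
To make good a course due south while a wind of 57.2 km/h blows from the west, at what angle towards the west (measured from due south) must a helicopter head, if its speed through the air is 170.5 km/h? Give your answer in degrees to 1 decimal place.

19.6°

The wind pushes perpendicular to the desired track; the heading must have a component into the wind equal to 57.2 km/h: 170.5 sin θ = 57.2.
sin θ = 0.3355, so θ = 19.602°.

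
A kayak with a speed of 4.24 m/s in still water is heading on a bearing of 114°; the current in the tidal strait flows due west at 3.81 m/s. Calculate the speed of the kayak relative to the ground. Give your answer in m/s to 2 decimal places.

Taking east as x and north as y: velocity relative to the water = (3.873, -1.725) m/s; the water relative to ground = (-3.810, 0.000) m/s.
Velocity relative to ground = (3.873, -1.725) + (-3.810, 0.000) = (0.063, -1.725) m/s.
Speed = |(0.063, -1.725)| = 1.726 m/s.

1.73 m/s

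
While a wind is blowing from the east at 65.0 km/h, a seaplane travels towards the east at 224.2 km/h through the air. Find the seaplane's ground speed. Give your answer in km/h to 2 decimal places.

Taking east as x and north as y: velocity relative to the air = (224.200, 0.000) km/h; the air relative to ground = (-65.000, 0.000) km/h.
Velocity relative to ground = (224.200, 0.000) + (-65.000, 0.000) = (159.200, 0.000) km/h.
Speed = |(159.200, 0.000)| = 159.200 km/h.

159.20 km/h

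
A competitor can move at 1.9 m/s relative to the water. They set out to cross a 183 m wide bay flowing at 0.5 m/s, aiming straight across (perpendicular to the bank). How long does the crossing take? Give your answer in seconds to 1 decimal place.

The component of the competitor's velocity perpendicular to the bank is 1.9 m/s.
The flow acts along the bank and has no component across it.
Time = 183 / 1.900 = 96.316 s.

96.3 s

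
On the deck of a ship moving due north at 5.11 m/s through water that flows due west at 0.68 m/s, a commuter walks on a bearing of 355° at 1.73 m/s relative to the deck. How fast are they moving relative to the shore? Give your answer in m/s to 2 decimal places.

6.88 m/s

In east/north components (m/s): commuter relative to ship = (-0.151, 1.723); ship relative to water = (0.000, 5.110); water relative to ground = (-0.680, 0.000).
Sum = (-0.831, 6.833) m/s.
Speed = |(-0.831, 6.833)| = 6.884 m/s.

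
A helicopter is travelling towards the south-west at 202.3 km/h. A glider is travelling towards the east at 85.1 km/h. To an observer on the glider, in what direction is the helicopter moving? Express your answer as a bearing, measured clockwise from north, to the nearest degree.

Taking east as x and north as y: helicopter velocity = (-143.048, -143.048) km/h; glider velocity = (85.100, 0.000) km/h.
Velocity of helicopter relative to glider = (-143.048, -143.048) − (85.100, 0.000) = (-228.148, -143.048) km/h.
Bearing = atan2(-228.15, -143.05) = 237.91° clockwise from north.

238°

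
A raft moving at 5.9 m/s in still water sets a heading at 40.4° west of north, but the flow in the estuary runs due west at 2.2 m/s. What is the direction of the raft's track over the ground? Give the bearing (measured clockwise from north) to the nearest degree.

Taking east as x and north as y: velocity relative to the water = (-3.824, 4.493) m/s; the water relative to ground = (-2.200, 0.000) m/s.
Velocity relative to ground = (-3.824, 4.493) + (-2.200, 0.000) = (-6.024, 4.493) m/s.
Bearing = atan2(-6.02, 4.49) = 306.72° clockwise from north.

307°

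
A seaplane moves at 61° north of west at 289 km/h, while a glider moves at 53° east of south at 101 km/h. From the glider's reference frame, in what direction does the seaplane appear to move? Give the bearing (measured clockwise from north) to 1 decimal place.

324.9°

Taking east as x and north as y: seaplane velocity = (-140.110, 252.765) km/h; glider velocity = (80.662, -60.783) km/h.
Velocity of seaplane relative to glider = (-140.110, 252.765) − (80.662, -60.783) = (-220.772, 313.548) km/h.
Bearing = atan2(-220.77, 313.55) = 324.85° clockwise from north.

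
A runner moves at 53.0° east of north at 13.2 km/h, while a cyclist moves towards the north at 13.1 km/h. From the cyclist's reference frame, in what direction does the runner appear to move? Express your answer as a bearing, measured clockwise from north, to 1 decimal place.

Taking east as x and north as y: runner velocity = (10.542, 7.944) km/h; cyclist velocity = (0.000, 13.100) km/h.
Velocity of runner relative to cyclist = (10.542, 7.944) − (0.000, 13.100) = (10.542, -5.156) km/h.
Bearing = atan2(10.54, -5.16) = 116.06° clockwise from north.

116.1°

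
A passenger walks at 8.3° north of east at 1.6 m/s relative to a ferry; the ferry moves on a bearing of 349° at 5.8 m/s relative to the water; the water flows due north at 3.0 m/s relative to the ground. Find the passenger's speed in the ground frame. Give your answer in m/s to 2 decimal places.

8.94 m/s

In east/north components (m/s): passenger relative to ferry = (1.583, 0.231); ferry relative to water = (-1.107, 5.693); water relative to ground = (0.000, 3.000).
Sum = (0.477, 8.924) m/s.
Speed = |(0.477, 8.924)| = 8.937 m/s.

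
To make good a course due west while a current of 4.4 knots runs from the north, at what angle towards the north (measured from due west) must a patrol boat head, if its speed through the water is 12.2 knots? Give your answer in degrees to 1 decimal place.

21.1°

The current pushes perpendicular to the desired track; the heading must have a component into the current equal to 4.4 knots: 12.2 sin θ = 4.4.
sin θ = 0.3607, so θ = 21.140°.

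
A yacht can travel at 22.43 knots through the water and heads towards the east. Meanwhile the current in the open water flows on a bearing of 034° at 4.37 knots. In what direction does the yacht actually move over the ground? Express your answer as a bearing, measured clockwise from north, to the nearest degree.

Taking east as x and north as y: velocity relative to the water = (22.430, 0.000) knots; the water relative to ground = (2.444, 3.623) knots.
Velocity relative to ground = (22.430, 0.000) + (2.444, 3.623) = (24.874, 3.623) knots.
Bearing = atan2(24.87, 3.62) = 81.71° clockwise from north.

082°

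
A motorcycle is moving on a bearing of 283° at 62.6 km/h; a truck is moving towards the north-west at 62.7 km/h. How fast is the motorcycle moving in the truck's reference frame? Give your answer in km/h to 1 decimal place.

34.5 km/h

Taking east as x and north as y: motorcycle velocity = (-60.996, 14.082) km/h; truck velocity = (-44.336, 44.336) km/h.
Velocity of motorcycle relative to truck = (-60.996, 14.082) − (-44.336, 44.336) = (-16.660, -30.254) km/h.
Magnitude = |(-16.660, -30.254)| = 34.537 km/h.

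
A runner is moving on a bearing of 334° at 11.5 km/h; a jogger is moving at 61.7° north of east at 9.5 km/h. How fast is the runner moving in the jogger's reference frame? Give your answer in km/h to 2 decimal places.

9.75 km/h

Taking east as x and north as y: runner velocity = (-5.041, 10.336) km/h; jogger velocity = (4.504, 8.365) km/h.
Velocity of runner relative to jogger = (-5.041, 10.336) − (4.504, 8.365) = (-9.545, 1.972) km/h.
Magnitude = |(-9.545, 1.972)| = 9.747 km/h.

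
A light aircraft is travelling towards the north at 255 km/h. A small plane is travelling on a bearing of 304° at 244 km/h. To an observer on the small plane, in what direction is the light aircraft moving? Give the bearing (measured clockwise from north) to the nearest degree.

060°

Taking east as x and north as y: light aircraft velocity = (0.000, 255.000) km/h; small plane velocity = (-202.285, 136.443) km/h.
Velocity of light aircraft relative to small plane = (0.000, 255.000) − (-202.285, 136.443) = (202.285, 118.557) km/h.
Bearing = atan2(202.29, 118.56) = 59.63° clockwise from north.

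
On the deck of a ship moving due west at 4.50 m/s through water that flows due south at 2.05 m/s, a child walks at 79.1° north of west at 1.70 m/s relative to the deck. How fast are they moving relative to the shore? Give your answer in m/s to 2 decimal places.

4.84 m/s

In east/north components (m/s): child relative to ship = (-0.321, 1.669); ship relative to water = (-4.500, 0.000); water relative to ground = (0.000, -2.050).
Sum = (-4.821, -0.381) m/s.
Speed = |(-4.821, -0.381)| = 4.836 m/s.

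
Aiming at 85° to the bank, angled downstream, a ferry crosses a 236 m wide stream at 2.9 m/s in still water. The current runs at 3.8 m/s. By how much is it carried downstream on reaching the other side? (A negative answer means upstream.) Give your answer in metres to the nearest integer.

331 m

Perpendicular speed = 2.889 m/s; crossing time = 236 / 2.889 = 81.690 s.
Net downstream speed = 4.053 m/s.
Drift = 4.053 × 81.690 = 331.070 m (downstream).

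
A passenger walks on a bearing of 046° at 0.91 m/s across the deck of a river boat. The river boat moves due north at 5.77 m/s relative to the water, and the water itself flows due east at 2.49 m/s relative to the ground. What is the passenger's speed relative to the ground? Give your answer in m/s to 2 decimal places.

In east/north components (m/s): passenger relative to river boat = (0.655, 0.632); river boat relative to water = (0.000, 5.770); water relative to ground = (2.490, 0.000).
Sum = (3.145, 6.402) m/s.
Speed = |(3.145, 6.402)| = 7.133 m/s.

7.13 m/s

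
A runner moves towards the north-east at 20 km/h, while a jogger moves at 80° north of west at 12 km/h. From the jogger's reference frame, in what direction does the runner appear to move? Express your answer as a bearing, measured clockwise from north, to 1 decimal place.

081.8°

Taking east as x and north as y: runner velocity = (14.142, 14.142) km/h; jogger velocity = (-2.084, 11.818) km/h.
Velocity of runner relative to jogger = (14.142, 14.142) − (-2.084, 11.818) = (16.226, 2.324) km/h.
Bearing = atan2(16.23, 2.32) = 81.85° clockwise from north.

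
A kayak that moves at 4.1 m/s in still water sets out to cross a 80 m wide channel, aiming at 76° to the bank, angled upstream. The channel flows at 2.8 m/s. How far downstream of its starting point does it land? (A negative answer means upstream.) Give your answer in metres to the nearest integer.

Perpendicular speed = 3.978 m/s; crossing time = 80 / 3.978 = 20.110 s.
Net downstream speed = 1.808 m/s.
Drift = 1.808 × 20.110 = 36.360 m (downstream).

36 m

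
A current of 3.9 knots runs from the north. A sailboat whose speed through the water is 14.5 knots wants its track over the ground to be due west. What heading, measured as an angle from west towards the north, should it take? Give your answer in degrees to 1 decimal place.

The current pushes perpendicular to the desired track; the heading must have a component into the current equal to 3.9 knots: 14.5 sin θ = 3.9.
sin θ = 0.2690, so θ = 15.603°.

15.6°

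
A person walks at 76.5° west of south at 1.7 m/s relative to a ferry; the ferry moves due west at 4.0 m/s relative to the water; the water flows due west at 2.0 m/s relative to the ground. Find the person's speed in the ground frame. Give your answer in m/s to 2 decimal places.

In east/north components (m/s): person relative to ferry = (-1.653, -0.397); ferry relative to water = (-4.000, 0.000); water relative to ground = (-2.000, 0.000).
Sum = (-7.653, -0.397) m/s.
Speed = |(-7.653, -0.397)| = 7.663 m/s.

7.66 m/s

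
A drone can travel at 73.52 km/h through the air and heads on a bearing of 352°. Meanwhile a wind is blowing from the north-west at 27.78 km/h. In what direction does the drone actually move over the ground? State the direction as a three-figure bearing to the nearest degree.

010°

Taking east as x and north as y: velocity relative to the air = (-10.232, 72.805) km/h; the air relative to ground = (19.643, -19.643) km/h.
Velocity relative to ground = (-10.232, 72.805) + (19.643, -19.643) = (9.411, 53.161) km/h.
Bearing = atan2(9.41, 53.16) = 10.04° clockwise from north.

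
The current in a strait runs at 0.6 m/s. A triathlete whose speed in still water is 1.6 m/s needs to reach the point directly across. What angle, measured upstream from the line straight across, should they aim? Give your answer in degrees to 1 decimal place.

To cancel the current, the upstream component of the triathlete's velocity must equal the flow: 1.6 sin θ = 0.6.
sin θ = 0.6 / 1.6 = 0.3750.
θ = arcsin(0.3750) = 22.024°.

22.0°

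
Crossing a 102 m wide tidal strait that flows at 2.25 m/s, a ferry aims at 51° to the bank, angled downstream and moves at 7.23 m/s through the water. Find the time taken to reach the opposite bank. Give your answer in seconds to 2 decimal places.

18.15 s

The component of the ferry's velocity perpendicular to the bank is 7.23 × sin 51° = 5.619 m/s.
The current is parallel to the bank, so it does not affect the crossing time.
Time = 102 / 5.619 = 18.153 s.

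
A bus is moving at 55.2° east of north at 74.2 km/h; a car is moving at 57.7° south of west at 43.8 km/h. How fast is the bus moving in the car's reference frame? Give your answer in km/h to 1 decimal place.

Taking east as x and north as y: bus velocity = (60.929, 42.347) km/h; car velocity = (-23.405, -37.022) km/h.
Velocity of bus relative to car = (60.929, 42.347) − (-23.405, -37.022) = (84.334, 79.369) km/h.
Magnitude = |(84.334, 79.369)| = 115.809 km/h.

115.8 km/h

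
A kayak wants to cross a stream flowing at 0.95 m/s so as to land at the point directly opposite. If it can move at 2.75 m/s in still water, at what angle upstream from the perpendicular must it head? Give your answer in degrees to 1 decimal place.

20.2°

To cancel the current, the upstream component of the kayak's velocity must equal the flow: 2.75 sin θ = 0.95.
sin θ = 0.95 / 2.75 = 0.3455.
θ = arcsin(0.3455) = 20.210°.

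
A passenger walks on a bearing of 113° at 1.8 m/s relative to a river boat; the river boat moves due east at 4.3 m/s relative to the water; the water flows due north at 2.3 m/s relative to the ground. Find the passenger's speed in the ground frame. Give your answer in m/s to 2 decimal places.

In east/north components (m/s): passenger relative to river boat = (1.657, -0.703); river boat relative to water = (4.300, 0.000); water relative to ground = (0.000, 2.300).
Sum = (5.957, 1.597) m/s.
Speed = |(5.957, 1.597)| = 6.167 m/s.

6.17 m/s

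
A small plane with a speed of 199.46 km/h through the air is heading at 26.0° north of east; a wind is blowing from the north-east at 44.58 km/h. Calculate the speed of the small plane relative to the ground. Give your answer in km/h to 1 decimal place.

158.0 km/h

Taking east as x and north as y: velocity relative to the air = (179.273, 87.438) km/h; the air relative to ground = (-31.523, -31.523) km/h.
Velocity relative to ground = (179.273, 87.438) + (-31.523, -31.523) = (147.751, 55.915) km/h.
Speed = |(147.751, 55.915)| = 157.977 km/h.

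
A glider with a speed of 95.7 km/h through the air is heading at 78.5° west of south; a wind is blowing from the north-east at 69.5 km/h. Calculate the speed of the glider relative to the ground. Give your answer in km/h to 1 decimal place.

158.4 km/h

Taking east as x and north as y: velocity relative to the air = (-93.779, -19.080) km/h; the air relative to ground = (-49.144, -49.144) km/h.
Velocity relative to ground = (-93.779, -19.080) + (-49.144, -49.144) = (-142.923, -68.223) km/h.
Speed = |(-142.923, -68.223)| = 158.371 km/h.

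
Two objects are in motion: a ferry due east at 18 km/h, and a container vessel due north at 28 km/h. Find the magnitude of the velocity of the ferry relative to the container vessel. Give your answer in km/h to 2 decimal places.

Taking east as x and north as y: ferry velocity = (18.000, 0.000) km/h; container vessel velocity = (0.000, 28.000) km/h.
Velocity of ferry relative to container vessel = (18.000, 0.000) − (0.000, 28.000) = (18.000, -28.000) km/h.
Magnitude = |(18.000, -28.000)| = 33.287 km/h.

33.29 km/h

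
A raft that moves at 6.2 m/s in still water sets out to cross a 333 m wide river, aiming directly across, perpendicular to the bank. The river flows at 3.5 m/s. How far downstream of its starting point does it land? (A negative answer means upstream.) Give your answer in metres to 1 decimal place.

188.0 m

Perpendicular speed = 6.200 m/s; crossing time = 333 / 6.200 = 53.710 s.
Net downstream speed = 3.500 m/s.
Drift = 3.500 × 53.710 = 187.984 m (downstream).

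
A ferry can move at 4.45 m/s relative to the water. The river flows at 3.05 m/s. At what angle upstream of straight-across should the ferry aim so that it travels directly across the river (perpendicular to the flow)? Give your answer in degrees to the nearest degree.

43°

To cancel the current, the upstream component of the ferry's velocity must equal the flow: 4.45 sin θ = 3.05.
sin θ = 3.05 / 4.45 = 0.6854.
θ = arcsin(0.6854) = 43.267°.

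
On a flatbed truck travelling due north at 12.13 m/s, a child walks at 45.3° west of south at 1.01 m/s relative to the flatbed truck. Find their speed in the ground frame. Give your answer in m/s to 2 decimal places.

11.44 m/s

Taking east as x and north as y: flatbed truck velocity = (0.000, 12.130) m/s; child velocity relative to flatbed truck = (-0.718, -0.710) m/s.
Velocity relative to ground = (0.000, 12.130) + (-0.718, -0.710) = (-0.718, 11.420) m/s.
Speed = |(-0.718, 11.420)| = 11.442 m/s.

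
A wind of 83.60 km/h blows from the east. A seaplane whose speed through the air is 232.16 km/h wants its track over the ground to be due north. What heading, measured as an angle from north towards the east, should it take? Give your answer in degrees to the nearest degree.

The wind pushes perpendicular to the desired track; the heading must have a component into the wind equal to 83.60 km/h: 232.16 sin θ = 83.60.
sin θ = 0.3601, so θ = 21.106°.

21°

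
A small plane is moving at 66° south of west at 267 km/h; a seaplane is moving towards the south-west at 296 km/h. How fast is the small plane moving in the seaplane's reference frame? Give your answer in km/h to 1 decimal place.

Taking east as x and north as y: small plane velocity = (-108.599, -243.917) km/h; seaplane velocity = (-209.304, -209.304) km/h.
Velocity of small plane relative to seaplane = (-108.599, -243.917) − (-209.304, -209.304) = (100.705, -34.613) km/h.
Magnitude = |(100.705, -34.613)| = 106.487 km/h.

106.5 km/h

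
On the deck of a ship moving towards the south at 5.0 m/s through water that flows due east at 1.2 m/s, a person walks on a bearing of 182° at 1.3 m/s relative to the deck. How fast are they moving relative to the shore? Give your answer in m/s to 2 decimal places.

6.40 m/s

In east/north components (m/s): person relative to ship = (-0.045, -1.299); ship relative to water = (0.000, -5.000); water relative to ground = (1.200, 0.000).
Sum = (1.155, -6.299) m/s.
Speed = |(1.155, -6.299)| = 6.404 m/s.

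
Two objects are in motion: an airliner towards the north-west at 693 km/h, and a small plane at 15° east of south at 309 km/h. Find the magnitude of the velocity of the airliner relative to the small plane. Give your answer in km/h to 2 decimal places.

972.95 km/h

Taking east as x and north as y: airliner velocity = (-490.025, 490.025) km/h; small plane velocity = (79.975, -298.471) km/h.
Velocity of airliner relative to small plane = (-490.025, 490.025) − (79.975, -298.471) = (-570.000, 788.496) km/h.
Magnitude = |(-570.000, 788.496)| = 972.947 km/h.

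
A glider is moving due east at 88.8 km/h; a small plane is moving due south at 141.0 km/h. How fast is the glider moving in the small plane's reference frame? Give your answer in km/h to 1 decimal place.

166.6 km/h

Taking east as x and north as y: glider velocity = (88.800, 0.000) km/h; small plane velocity = (0.000, -141.000) km/h.
Velocity of glider relative to small plane = (88.800, 0.000) − (0.000, -141.000) = (88.800, 141.000) km/h.
Magnitude = |(88.800, 141.000)| = 166.633 km/h.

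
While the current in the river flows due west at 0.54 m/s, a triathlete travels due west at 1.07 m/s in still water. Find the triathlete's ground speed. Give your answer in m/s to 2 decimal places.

Taking east as x and north as y: velocity relative to the water = (-1.070, 0.000) m/s; the water relative to ground = (-0.540, 0.000) m/s.
Velocity relative to ground = (-1.070, 0.000) + (-0.540, 0.000) = (-1.610, 0.000) m/s.
Speed = |(-1.610, 0.000)| = 1.610 m/s.

1.61 m/s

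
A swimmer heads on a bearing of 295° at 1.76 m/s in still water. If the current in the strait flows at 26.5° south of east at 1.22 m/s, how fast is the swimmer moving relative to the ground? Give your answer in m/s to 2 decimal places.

0.54 m/s

Taking east as x and north as y: velocity relative to the water = (-1.595, 0.744) m/s; the water relative to ground = (1.092, -0.544) m/s.
Velocity relative to ground = (-1.595, 0.744) + (1.092, -0.544) = (-0.503, 0.199) m/s.
Speed = |(-0.503, 0.199)| = 0.541 m/s.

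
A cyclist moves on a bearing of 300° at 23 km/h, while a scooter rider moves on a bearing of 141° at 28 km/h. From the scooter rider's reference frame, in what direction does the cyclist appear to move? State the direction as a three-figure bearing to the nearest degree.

Taking east as x and north as y: cyclist velocity = (-19.919, 11.500) km/h; scooter rider velocity = (17.621, -21.760) km/h.
Velocity of cyclist relative to scooter rider = (-19.919, 11.500) − (17.621, -21.760) = (-37.540, 33.260) km/h.
Bearing = atan2(-37.54, 33.26) = 311.54° clockwise from north.

312°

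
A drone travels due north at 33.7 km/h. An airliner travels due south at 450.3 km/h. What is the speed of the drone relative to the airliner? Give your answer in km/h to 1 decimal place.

484.0 km/h

Taking east as x and north as y: drone velocity = (0.000, 33.700) km/h; airliner velocity = (0.000, -450.300) km/h.
Velocity of drone relative to airliner = (0.000, 33.700) − (0.000, -450.300) = (0.000, 484.000) km/h.
Magnitude = |(0.000, 484.000)| = 484.000 km/h.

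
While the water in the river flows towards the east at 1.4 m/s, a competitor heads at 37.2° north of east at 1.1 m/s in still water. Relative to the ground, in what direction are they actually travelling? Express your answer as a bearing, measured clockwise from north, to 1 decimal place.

073.7°

Taking east as x and north as y: velocity relative to the water = (0.876, 0.665) m/s; the water relative to ground = (1.400, 0.000) m/s.
Velocity relative to ground = (0.876, 0.665) + (1.400, 0.000) = (2.276, 0.665) m/s.
Bearing = atan2(2.28, 0.67) = 73.71° clockwise from north.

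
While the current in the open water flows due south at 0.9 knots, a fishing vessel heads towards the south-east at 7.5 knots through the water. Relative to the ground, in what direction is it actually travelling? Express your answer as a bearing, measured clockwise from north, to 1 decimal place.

Taking east as x and north as y: velocity relative to the water = (5.303, -5.303) knots; the water relative to ground = (0.000, -0.900) knots.
Velocity relative to ground = (5.303, -5.303) + (0.000, -0.900) = (5.303, -6.203) knots.
Bearing = atan2(5.30, -6.20) = 139.47° clockwise from north.

139.5°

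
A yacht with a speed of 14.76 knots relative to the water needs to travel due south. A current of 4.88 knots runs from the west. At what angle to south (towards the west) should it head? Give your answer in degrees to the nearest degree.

The current pushes perpendicular to the desired track; the heading must have a component into the current equal to 4.88 knots: 14.76 sin θ = 4.88.
sin θ = 0.3306, so θ = 19.307°.

19°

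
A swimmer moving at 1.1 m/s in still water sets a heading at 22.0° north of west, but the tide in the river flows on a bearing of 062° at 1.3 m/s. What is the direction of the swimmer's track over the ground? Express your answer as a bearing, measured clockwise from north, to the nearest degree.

007°

Taking east as x and north as y: velocity relative to the water = (-1.020, 0.412) m/s; the water relative to ground = (1.148, 0.610) m/s.
Velocity relative to ground = (-1.020, 0.412) + (1.148, 0.610) = (0.128, 1.022) m/s.
Bearing = atan2(0.13, 1.02) = 7.13° clockwise from north.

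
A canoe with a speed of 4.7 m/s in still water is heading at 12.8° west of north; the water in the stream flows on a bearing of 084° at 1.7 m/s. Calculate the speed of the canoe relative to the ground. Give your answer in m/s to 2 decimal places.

4.80 m/s

Taking east as x and north as y: velocity relative to the water = (-1.041, 4.583) m/s; the water relative to ground = (1.691, 0.178) m/s.
Velocity relative to ground = (-1.041, 4.583) + (1.691, 0.178) = (0.649, 4.761) m/s.
Speed = |(0.649, 4.761)| = 4.805 m/s.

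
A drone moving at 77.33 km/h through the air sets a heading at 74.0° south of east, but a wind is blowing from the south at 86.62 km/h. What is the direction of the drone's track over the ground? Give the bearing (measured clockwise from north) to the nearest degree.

060°

Taking east as x and north as y: velocity relative to the air = (21.315, -74.334) km/h; the air relative to ground = (0.000, 86.620) km/h.
Velocity relative to ground = (21.315, -74.334) + (0.000, 86.620) = (21.315, 12.286) km/h.
Bearing = atan2(21.32, 12.29) = 60.04° clockwise from north.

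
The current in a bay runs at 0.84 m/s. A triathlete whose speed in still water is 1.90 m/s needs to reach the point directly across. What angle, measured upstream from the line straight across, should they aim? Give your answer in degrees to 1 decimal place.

26.2°

To cancel the current, the upstream component of the triathlete's velocity must equal the flow: 1.90 sin θ = 0.84.
sin θ = 0.84 / 1.90 = 0.4421.
θ = arcsin(0.4421) = 26.238°.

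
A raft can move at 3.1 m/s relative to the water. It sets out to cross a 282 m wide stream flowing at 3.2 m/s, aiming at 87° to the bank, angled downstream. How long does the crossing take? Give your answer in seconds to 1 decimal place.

91.1 s

The component of the raft's velocity perpendicular to the bank is 3.1 × sin 87° = 3.096 m/s.
The flow acts along the bank and has no component across it.
Time = 282 / 3.096 = 91.093 s.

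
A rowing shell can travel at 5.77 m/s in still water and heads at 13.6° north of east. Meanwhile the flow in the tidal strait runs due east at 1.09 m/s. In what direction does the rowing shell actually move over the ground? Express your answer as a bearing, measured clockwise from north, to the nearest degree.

Taking east as x and north as y: velocity relative to the water = (5.608, 1.357) m/s; the water relative to ground = (1.090, 0.000) m/s.
Velocity relative to ground = (5.608, 1.357) + (1.090, 0.000) = (6.698, 1.357) m/s.
Bearing = atan2(6.70, 1.36) = 78.55° clockwise from north.

079°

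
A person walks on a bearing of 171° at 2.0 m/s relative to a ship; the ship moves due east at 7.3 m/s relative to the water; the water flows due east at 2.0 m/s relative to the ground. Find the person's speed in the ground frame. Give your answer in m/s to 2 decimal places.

In east/north components (m/s): person relative to ship = (0.313, -1.975); ship relative to water = (7.300, 0.000); water relative to ground = (2.000, 0.000).
Sum = (9.613, -1.975) m/s.
Speed = |(9.613, -1.975)| = 9.814 m/s.

9.81 m/s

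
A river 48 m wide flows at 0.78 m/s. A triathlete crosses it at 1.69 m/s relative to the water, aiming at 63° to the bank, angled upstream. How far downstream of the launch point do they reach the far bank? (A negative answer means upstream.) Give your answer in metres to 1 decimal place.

Perpendicular speed = 1.506 m/s; crossing time = 48 / 1.506 = 31.877 s.
Net downstream speed = 0.013 m/s.
Drift = 0.013 × 31.877 = 0.407 m (downstream).

0.4 m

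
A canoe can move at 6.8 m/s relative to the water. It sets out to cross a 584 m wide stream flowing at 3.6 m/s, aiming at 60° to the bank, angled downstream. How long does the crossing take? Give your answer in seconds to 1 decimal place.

The component of the canoe's velocity perpendicular to the bank is 6.8 × sin 60° = 5.889 m/s.
The current is parallel to the bank, so it does not affect the crossing time.
Time = 584 / 5.889 = 99.168 s.

99.2 s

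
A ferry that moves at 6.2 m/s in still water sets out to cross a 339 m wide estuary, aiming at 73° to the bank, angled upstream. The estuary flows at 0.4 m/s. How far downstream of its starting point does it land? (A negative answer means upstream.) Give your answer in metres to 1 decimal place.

-80.8 m

Perpendicular speed = 5.929 m/s; crossing time = 339 / 5.929 = 57.176 s.
Net downstream speed = -1.413 m/s.
Drift = -1.413 × 57.176 = -80.772 m (upstream).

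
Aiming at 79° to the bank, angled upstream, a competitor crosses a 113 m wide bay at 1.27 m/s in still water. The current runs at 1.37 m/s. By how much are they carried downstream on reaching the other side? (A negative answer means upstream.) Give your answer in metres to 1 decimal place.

Perpendicular speed = 1.247 m/s; crossing time = 113 / 1.247 = 90.642 s.
Net downstream speed = 1.128 m/s.
Drift = 1.128 × 90.642 = 102.214 m (downstream).

102.2 m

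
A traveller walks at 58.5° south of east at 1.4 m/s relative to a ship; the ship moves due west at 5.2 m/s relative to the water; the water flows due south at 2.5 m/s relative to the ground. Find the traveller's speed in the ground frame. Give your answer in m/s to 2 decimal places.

5.80 m/s

In east/north components (m/s): traveller relative to ship = (0.731, -1.194); ship relative to water = (-5.200, 0.000); water relative to ground = (0.000, -2.500).
Sum = (-4.469, -3.694) m/s.
Speed = |(-4.469, -3.694)| = 5.797 m/s.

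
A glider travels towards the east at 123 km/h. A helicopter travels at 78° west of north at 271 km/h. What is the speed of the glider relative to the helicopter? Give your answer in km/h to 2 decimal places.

392.15 km/h

Taking east as x and north as y: glider velocity = (123.000, 0.000) km/h; helicopter velocity = (-265.078, 56.344) km/h.
Velocity of glider relative to helicopter = (123.000, 0.000) − (-265.078, 56.344) = (388.078, -56.344) km/h.
Magnitude = |(388.078, -56.344)| = 392.147 km/h.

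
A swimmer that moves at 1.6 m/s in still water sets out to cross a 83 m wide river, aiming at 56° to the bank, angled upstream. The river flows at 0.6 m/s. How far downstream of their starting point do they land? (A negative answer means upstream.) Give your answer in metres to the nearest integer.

-18 m

Perpendicular speed = 1.326 m/s; crossing time = 83 / 1.326 = 62.573 s.
Net downstream speed = -0.295 m/s.
Drift = -0.295 × 62.573 = -18.441 m (upstream).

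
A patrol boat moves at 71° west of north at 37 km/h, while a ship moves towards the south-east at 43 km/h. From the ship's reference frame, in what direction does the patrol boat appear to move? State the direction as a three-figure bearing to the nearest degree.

303°

Taking east as x and north as y: patrol boat velocity = (-34.984, 12.046) km/h; ship velocity = (30.406, -30.406) km/h.
Velocity of patrol boat relative to ship = (-34.984, 12.046) − (30.406, -30.406) = (-65.390, 42.452) km/h.
Bearing = atan2(-65.39, 42.45) = 302.99° clockwise from north.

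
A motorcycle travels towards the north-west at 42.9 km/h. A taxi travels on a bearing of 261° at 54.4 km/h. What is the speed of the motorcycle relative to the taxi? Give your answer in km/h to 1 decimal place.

Taking east as x and north as y: motorcycle velocity = (-30.335, 30.335) km/h; taxi velocity = (-53.730, -8.510) km/h.
Velocity of motorcycle relative to taxi = (-30.335, 30.335) − (-53.730, -8.510) = (23.395, 38.845) km/h.
Magnitude = |(23.395, 38.845)| = 45.346 km/h.

45.3 km/h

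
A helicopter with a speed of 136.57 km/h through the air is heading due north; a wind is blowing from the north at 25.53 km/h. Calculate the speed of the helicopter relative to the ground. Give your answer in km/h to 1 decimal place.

Taking east as x and north as y: velocity relative to the air = (0.000, 136.570) km/h; the air relative to ground = (0.000, -25.530) km/h.
Velocity relative to ground = (0.000, 136.570) + (0.000, -25.530) = (0.000, 111.040) km/h.
Speed = |(0.000, 111.040)| = 111.040 km/h.

111.0 km/h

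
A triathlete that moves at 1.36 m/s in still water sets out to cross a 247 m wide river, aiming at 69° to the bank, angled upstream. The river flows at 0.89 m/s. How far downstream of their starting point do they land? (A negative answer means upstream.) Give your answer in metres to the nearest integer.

78 m

Perpendicular speed = 1.270 m/s; crossing time = 247 / 1.270 = 194.539 s.
Net downstream speed = 0.403 m/s.
Drift = 0.403 × 194.539 = 78.325 m (downstream).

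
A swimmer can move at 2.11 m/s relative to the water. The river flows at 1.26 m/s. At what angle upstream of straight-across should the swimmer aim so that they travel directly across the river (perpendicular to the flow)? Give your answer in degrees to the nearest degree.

To cancel the current, the upstream component of the swimmer's velocity must equal the flow: 2.11 sin θ = 1.26.
sin θ = 1.26 / 2.11 = 0.5972.
θ = arcsin(0.5972) = 36.667°.

37°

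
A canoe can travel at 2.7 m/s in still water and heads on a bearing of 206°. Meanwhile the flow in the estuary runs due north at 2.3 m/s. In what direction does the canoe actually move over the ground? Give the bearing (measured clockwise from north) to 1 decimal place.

Taking east as x and north as y: velocity relative to the water = (-1.184, -2.427) m/s; the water relative to ground = (0.000, 2.300) m/s.
Velocity relative to ground = (-1.184, -2.427) + (0.000, 2.300) = (-1.184, -0.127) m/s.
Bearing = atan2(-1.18, -0.13) = 263.89° clockwise from north.

263.9°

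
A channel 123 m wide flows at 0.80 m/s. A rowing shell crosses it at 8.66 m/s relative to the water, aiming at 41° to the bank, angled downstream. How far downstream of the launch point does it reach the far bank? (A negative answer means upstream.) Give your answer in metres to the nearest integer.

159 m

Perpendicular speed = 5.681 m/s; crossing time = 123 / 5.681 = 21.649 s.
Net downstream speed = 7.336 m/s.
Drift = 7.336 × 21.649 = 158.815 m (downstream).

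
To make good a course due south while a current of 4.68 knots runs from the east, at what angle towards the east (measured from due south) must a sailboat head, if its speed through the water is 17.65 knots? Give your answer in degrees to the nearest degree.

The current pushes perpendicular to the desired track; the heading must have a component into the current equal to 4.68 knots: 17.65 sin θ = 4.68.
sin θ = 0.2652, so θ = 15.376°.

15°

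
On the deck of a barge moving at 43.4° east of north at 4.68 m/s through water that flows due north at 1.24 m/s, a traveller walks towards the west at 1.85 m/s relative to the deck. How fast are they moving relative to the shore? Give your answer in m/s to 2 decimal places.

In east/north components (m/s): traveller relative to barge = (-1.850, 0.000); barge relative to water = (3.216, 3.400); water relative to ground = (0.000, 1.240).
Sum = (1.366, 4.640) m/s.
Speed = |(1.366, 4.640)| = 4.837 m/s.

4.84 m/s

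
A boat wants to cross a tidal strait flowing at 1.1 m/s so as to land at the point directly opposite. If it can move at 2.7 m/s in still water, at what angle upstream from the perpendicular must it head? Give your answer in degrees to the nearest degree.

To cancel the current, the upstream component of the boat's velocity must equal the flow: 2.7 sin θ = 1.1.
sin θ = 1.1 / 2.7 = 0.4074.
θ = arcsin(0.4074) = 24.042°.

24°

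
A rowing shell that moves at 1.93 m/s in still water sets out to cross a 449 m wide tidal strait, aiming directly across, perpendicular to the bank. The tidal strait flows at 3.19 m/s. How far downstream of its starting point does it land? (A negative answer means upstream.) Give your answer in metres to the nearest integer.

742 m

Perpendicular speed = 1.930 m/s; crossing time = 449 / 1.930 = 232.642 s.
Net downstream speed = 3.190 m/s.
Drift = 3.190 × 232.642 = 742.130 m (downstream).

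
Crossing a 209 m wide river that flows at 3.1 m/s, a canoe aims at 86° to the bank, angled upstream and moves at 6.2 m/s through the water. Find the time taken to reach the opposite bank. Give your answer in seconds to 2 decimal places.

The component of the canoe's velocity perpendicular to the bank is 6.2 × sin 86° = 6.185 m/s.
The current is parallel to the bank, so it does not affect the crossing time.
Time = 209 / 6.185 = 33.792 s.

33.79 s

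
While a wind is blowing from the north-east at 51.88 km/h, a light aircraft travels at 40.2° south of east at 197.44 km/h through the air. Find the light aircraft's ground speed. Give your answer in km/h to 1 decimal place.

Taking east as x and north as y: velocity relative to the air = (150.804, -127.439) km/h; the air relative to ground = (-36.685, -36.685) km/h.
Velocity relative to ground = (150.804, -127.439) + (-36.685, -36.685) = (114.119, -164.124) km/h.
Speed = |(114.119, -164.124)| = 199.900 km/h.

199.9 km/h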